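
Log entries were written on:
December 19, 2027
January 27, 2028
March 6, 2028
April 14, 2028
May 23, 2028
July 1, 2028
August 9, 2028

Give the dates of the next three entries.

The spacing is 39, 39, 39, 39, 39, 39 days — always 39 days.
August 9, 2028 + 39 days = September 17, 2028.
September 17, 2028 + 39 days = October 26, 2028.
October 26, 2028 + 39 days = December 4, 2028.

September 17, 2028; October 26, 2028; December 4, 2028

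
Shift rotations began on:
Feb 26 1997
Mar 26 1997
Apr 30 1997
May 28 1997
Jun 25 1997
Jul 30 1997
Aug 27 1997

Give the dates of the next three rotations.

Sep 24 1997, Oct 29 1997, Nov 26 1997

All Wednesdays; the gaps (28, 35, 28, 28, 35, 28) vary with month length.
This is the last Wednesday of each month.
Last Wednesday of September 1997: Sep 24 1997.
October 1997 ends with Wednesday Oct 29 1997.
November 1997 ends with Wednesday Nov 26 1997.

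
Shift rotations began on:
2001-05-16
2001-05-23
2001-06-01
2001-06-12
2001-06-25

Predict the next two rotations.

Gaps: 7, 9, 11, 13 days — each gap is 2 larger than the previous one.
Next gap: 15 days. 2001-06-25 + 15 days = 2001-07-10.
Next gap: 17 days. 2001-07-10 + 17 days = 2001-07-27.

2001-07-10, 2001-07-27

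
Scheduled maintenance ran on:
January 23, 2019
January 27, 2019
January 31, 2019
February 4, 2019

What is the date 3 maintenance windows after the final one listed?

The spacing is 4, 4, 4 days — always 4 days.
February 4, 2019 + 4 days = February 8, 2019.
February 8, 2019 + 4 days = February 12, 2019.
February 12, 2019 + 4 days = February 16, 2019.

February 16, 2019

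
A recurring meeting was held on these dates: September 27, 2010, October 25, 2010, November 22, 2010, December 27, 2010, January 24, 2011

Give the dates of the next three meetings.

These are Mondays at 28- or 35-day spacing (28, 28, 35, 28).
The pattern: 4th Monday of the month.
4th Monday of February 2011: February 28, 2011.
4th Monday of March 2011: March 28, 2011.
4th Monday of April 2011: April 25, 2011.

February 28, 2011; March 28, 2011; April 25, 2011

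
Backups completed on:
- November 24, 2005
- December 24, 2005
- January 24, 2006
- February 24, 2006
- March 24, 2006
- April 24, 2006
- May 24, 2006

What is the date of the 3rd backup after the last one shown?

August 24, 2006

The day-of-month is always 24 (30, 31, 31, 28, 31, 30 days between events).
So this recurs on the 24th of each month.
June 2006: June 24, 2006.
July 2006: July 24, 2006.
Next: August 2006 → August 24, 2006.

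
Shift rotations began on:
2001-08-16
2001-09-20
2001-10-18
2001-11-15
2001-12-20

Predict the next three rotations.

2002-01-17, 2002-02-21, 2002-03-21

These are Thursdays at 28- or 35-day spacing (35, 28, 28, 35).
The pattern: 3rd Thursday of the month.
3rd Thursday of January 2002: 2002-01-17.
3rd Thursday of February 2002: 2002-02-21.
March 2002 — 3rd Thursday is 2002-03-21.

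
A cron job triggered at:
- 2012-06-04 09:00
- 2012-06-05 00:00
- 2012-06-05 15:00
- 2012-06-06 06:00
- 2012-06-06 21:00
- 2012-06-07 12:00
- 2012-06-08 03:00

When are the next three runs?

Gaps: 15, 15, 15, 15, 15, 15 hours — each event is 15 hours after the previous one.
2012-06-08 03:00 + 15 h = 2012-06-08 18:00.
2012-06-08 18:00 + 15 h = 2012-06-09 09:00.
2012-06-09 09:00 + 15 h = 2012-06-10 00:00.

2012-06-08 18:00, 2012-06-09 09:00, 2012-06-10 00:00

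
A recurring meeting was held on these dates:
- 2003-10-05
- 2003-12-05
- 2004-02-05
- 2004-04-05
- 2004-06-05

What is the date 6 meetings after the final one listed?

The day-of-month is always 5 (61, 62, 60, 61 days between events).
So this recurs on the 5th of every 2 months.
August 2004: 2004-08-05.
October 2004: 2004-10-05.
Next: December 2004 → 2004-12-05.
Next: February 2005 → 2005-02-05.
Next: April 2005 → 2005-04-05.
June 2005: 2005-06-05.

2005-06-05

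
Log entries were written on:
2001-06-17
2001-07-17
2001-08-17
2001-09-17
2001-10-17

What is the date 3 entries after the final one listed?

2002-01-17

Each date is the 17th; the gaps (30, 31, 31, 30) track the month lengths.
The rule is the 17th of each month.
November 2001: 2001-11-17.
December 2001: 2001-12-17.
January 2002: 2002-01-17.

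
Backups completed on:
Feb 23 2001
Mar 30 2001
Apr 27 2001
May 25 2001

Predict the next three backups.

All Fridays; the gaps (35, 28, 28) vary with month length.
This is the last Friday of each month.
Last Friday of June 2001: Jun 29 2001.
July 2001 ends with Friday Jul 27 2001.
Last Friday of August 2001: Aug 31 2001.

Jun 29 2001, Jul 27 2001, Aug 31 2001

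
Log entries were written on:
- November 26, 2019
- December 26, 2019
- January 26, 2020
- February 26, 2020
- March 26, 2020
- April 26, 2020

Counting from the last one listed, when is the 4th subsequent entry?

Gaps: 30, 31, 31, 29, 31 days — not constant. Every event is on the 26th of the month.
Pattern: the 26th of each month.
Next: May 2020 → May 26, 2020.
Next: June 2020 → June 26, 2020.
July 2020: July 26, 2020.
Next: August 2020 → August 26, 2020.

August 26, 2020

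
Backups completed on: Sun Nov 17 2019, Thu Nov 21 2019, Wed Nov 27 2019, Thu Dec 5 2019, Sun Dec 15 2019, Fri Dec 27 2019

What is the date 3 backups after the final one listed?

Thu Feb 13 2020

Gaps: 4, 6, 8, 10, 12 days — each gap is 2 larger than the previous one.
Next gap: 14 days. Fri Dec 27 2019 + 14 days = Fri Jan 10 2020.
Next gap: 16 days. Fri Jan 10 2020 + 16 days = Sun Jan 26 2020.
Next gap: 18 days. Sun Jan 26 2020 + 18 days = Thu Feb 13 2020.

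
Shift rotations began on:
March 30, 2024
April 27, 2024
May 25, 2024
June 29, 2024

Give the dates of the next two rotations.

These are Saturdays with 28, 28, 35-day gaps.
Each is the final Saturday of its month — March 30, 2024 is past the 28th, so '4th Saturday' doesn't fit.
July 2024 ends with Saturday July 27, 2024.
August 2024 ends with Saturday August 31, 2024.

July 27, 2024; August 31, 2024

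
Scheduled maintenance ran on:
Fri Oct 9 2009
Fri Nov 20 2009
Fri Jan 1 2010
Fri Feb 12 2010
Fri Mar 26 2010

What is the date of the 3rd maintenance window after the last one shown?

Every event comes 42 days after the last (42, 42, 42, 42).
Fri Mar 26 2010 + 42 days = Fri May 7 2010.
Fri May 7 2010 + 42 days = Fri Jun 18 2010.
Fri Jun 18 2010 + 42 days = Fri Jul 30 2010.

Fri Jul 30 2010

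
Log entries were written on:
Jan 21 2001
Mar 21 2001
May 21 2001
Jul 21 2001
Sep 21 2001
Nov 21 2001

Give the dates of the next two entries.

The day-of-month is always 21 (59, 61, 61, 62, 61 days between events).
So this recurs on the 21st of every 2 months.
January 2002: Jan 21 2002.
Next: March 2002 → Mar 21 2002.

Jan 21 2002, Mar 21 2002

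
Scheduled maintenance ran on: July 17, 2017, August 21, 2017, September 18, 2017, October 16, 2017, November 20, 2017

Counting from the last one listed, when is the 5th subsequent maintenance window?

April 16, 2018

All dates are Mondays, 35, 28, 28, 35 days apart.
Specifically, the 3rd Monday of each month.
December 2017 — 3rd Monday is December 18, 2017.
3rd Monday of January 2018: January 15, 2018.
February 2018 — 3rd Monday is February 19, 2018.
March 2018 — 3rd Monday is March 19, 2018.
3rd Monday of April 2018: April 16, 2018.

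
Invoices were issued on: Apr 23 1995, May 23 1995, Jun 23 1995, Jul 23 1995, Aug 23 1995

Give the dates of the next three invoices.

Sep 23 1995, Oct 23 1995, Nov 23 1995

Gaps: 30, 31, 30, 31 days — not constant. Every event is on the 23rd of the month.
Pattern: the 23rd of each month.
Next: September 1995 → Sep 23 1995.
October 1995: Oct 23 1995.
November 1995: Nov 23 1995.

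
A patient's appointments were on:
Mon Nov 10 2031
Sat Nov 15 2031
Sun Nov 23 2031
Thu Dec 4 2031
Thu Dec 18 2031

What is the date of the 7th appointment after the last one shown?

Thu Jun 17 2032

Gaps: 5, 8, 11, 14 days — each gap is 3 larger than the previous one.
Next gap: 17 days. Thu Dec 18 2031 + 17 days = Sun Jan 4 2032.
Next gap: 20 days. Sun Jan 4 2032 + 20 days = Sat Jan 24 2032.
Next gap: 23 days. Sat Jan 24 2032 + 23 days = Mon Feb 16 2032.
Next gap: 26 days. Mon Feb 16 2032 + 26 days = Sat Mar 13 2032.
Next gap: 29 days. Sat Mar 13 2032 + 29 days = Sun Apr 11 2032.
Next gap: 32 days. Sun Apr 11 2032 + 32 days = Thu May 13 2032.
Next gap: 35 days. Thu May 13 2032 + 35 days = Thu Jun 17 2032.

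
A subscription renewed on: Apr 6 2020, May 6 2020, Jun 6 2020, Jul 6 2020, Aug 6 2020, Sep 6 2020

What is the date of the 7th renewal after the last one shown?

Apr 6 2021

The day-of-month is always 6 (30, 31, 30, 31, 31 days between events).
So this recurs on the 6th of each month.
October 2020: Oct 6 2020.
Next: November 2020 → Nov 6 2020.
December 2020: Dec 6 2020.
January 2021: Jan 6 2021.
February 2021: Feb 6 2021.
March 2021: Mar 6 2021.
April 2021: Apr 6 2021.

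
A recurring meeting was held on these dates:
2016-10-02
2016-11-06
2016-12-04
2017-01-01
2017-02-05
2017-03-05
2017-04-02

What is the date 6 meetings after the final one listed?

2017-10-01

Gaps: 35, 28, 28, 35, 28, 28 days — a mix of 28 and 35. Every date is a Sunday.
Each is the 1st Sunday of its month.
May 2017 — 1st Sunday is 2017-05-07.
1st Sunday of June 2017: 2017-06-04.
July 2017 — 1st Sunday is 2017-07-02.
August 2017 — 1st Sunday is 2017-08-06.
September 2017 — 1st Sunday is 2017-09-03.
October 2017 — 1st Sunday is 2017-10-01.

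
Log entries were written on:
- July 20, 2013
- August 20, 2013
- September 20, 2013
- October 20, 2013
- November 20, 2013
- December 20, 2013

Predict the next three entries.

January 20, 2014; February 20, 2014; March 20, 2014

Gaps: 31, 31, 30, 31, 30 days — not constant. Every event is on the 20th of the month.
Pattern: the 20th of each month.
January 2014: January 20, 2014.
Next: February 2014 → February 20, 2014.
Next: March 2014 → March 20, 2014.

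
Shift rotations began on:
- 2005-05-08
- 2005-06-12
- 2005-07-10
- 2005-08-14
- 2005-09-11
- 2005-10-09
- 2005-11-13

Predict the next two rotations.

2005-12-11, 2006-01-08

Gaps: 35, 28, 35, 28, 28, 35 days — a mix of 28 and 35. Every date is a Sunday.
Each is the 2nd Sunday of its month.
December 2005 — 2nd Sunday is 2005-12-11.
January 2006 — 2nd Sunday is 2006-01-08.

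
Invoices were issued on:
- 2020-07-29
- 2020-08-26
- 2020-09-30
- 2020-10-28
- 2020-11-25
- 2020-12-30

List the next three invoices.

These are Wednesdays with 28, 35, 28, 28, 35-day gaps.
Each is the final Wednesday of its month — 2020-07-29 is past the 28th, so '4th Wednesday' doesn't fit.
Last Wednesday of January 2021: 2021-01-27.
Last Wednesday of February 2021: 2021-02-24.
March 2021 ends with Wednesday 2021-03-31.

2021-01-27, 2021-02-24, 2021-03-31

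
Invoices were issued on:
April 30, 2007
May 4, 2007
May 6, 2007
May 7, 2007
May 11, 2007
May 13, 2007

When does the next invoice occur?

May 14, 2007

Gaps: 4, 2, 1, 4, 2 days — not constant, but cyclic with period 3.
The events fall on every Monday, Friday and Sunday.
The following Monday is May 14, 2007.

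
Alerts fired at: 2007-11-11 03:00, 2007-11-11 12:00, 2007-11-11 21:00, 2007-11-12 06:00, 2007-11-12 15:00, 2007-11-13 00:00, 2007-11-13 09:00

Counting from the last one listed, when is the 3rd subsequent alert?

2007-11-14 12:00

Gaps: 9, 9, 9, 9, 9, 9 hours — each event is 9 hours after the previous one.
2007-11-13 09:00 + 9 h = 2007-11-13 18:00.
2007-11-13 18:00 + 9 h = 2007-11-14 03:00.
2007-11-14 03:00 + 9 h = 2007-11-14 12:00.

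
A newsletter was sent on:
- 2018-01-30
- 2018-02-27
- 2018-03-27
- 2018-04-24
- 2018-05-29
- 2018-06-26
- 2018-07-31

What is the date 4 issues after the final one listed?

2018-11-27

These are Tuesdays with 28, 28, 28, 35, 28, 35-day gaps.
Each is the final Tuesday of its month — 2018-01-30 is past the 28th, so '4th Tuesday' doesn't fit.
Last Tuesday of August 2018: 2018-08-28.
September 2018 ends with Tuesday 2018-09-25.
October 2018 ends with Tuesday 2018-10-30.
Last Tuesday of November 2018: 2018-11-27.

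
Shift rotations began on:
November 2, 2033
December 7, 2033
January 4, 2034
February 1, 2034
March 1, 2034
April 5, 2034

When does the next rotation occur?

May 3, 2034

Gaps: 35, 28, 28, 28, 35 days — a mix of 28 and 35. Every date is a Wednesday.
Each is the 1st Wednesday of its month.
1st Wednesday of May 2034: May 3, 2034.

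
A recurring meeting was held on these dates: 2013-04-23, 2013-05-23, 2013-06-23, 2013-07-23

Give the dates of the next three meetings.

2013-08-23, 2013-09-23, 2013-10-23

Gaps: 30, 31, 30 days — not constant. Every event is on the 23rd of the month.
Pattern: the 23rd of each month.
August 2013: 2013-08-23.
September 2013: 2013-09-23.
Next: October 2013 → 2013-10-23.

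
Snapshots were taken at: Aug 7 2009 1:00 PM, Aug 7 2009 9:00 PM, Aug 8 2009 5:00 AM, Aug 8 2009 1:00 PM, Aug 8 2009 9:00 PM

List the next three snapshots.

The interval is a steady 8 hours (8, 8, 8, 8).
Aug 8 2009 9:00 PM + 8 h = Aug 9 2009 5:00 AM.
Aug 9 2009 5:00 AM + 8 h = Aug 9 2009 1:00 PM.
Aug 9 2009 1:00 PM + 8 h = Aug 9 2009 9:00 PM.

Aug 9 2009 5:00 AM, Aug 9 2009 1:00 PM, Aug 9 2009 9:00 PM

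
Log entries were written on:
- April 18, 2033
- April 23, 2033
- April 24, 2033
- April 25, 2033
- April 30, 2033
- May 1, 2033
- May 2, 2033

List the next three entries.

Every event lands on a Monday or Saturday or Sunday (gaps cycle 5, 1, 1, 5, 1, 1).
So the schedule is: every Monday, Saturday and Sunday.
Next Saturday: May 7, 2033.
Next Sunday: May 8, 2033.
The following Monday is May 9, 2033.

May 7, 2033; May 8, 2033; May 9, 2033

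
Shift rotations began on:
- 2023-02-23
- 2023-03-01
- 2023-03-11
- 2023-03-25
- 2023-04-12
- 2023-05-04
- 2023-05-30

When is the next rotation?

Gaps: 6, 10, 14, 18, 22, 26 days — each gap is 4 larger than the previous one.
Next gap: 30 days. 2023-05-30 + 30 days = 2023-06-29.

2023-06-29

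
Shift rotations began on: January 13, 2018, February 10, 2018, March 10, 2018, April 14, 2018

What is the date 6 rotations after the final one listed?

October 13, 2018

All dates are Saturdays, 28, 28, 35 days apart.
Specifically, the 2nd Saturday of each month.
May 2018 — 2nd Saturday is May 12, 2018.
2nd Saturday of June 2018: June 9, 2018.
July 2018 — 2nd Saturday is July 14, 2018.
August 2018 — 2nd Saturday is August 11, 2018.
September 2018 — 2nd Saturday is September 8, 2018.
2nd Saturday of October 2018: October 13, 2018.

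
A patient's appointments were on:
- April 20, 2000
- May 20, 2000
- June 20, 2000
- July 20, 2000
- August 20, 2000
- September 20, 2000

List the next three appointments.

October 20, 2000; November 20, 2000; December 20, 2000

The day-of-month is always 20 (30, 31, 30, 31, 31 days between events).
So this recurs on the 20th of each month.
October 2000: October 20, 2000.
Next: November 2000 → November 20, 2000.
Next: December 2000 → December 20, 2000.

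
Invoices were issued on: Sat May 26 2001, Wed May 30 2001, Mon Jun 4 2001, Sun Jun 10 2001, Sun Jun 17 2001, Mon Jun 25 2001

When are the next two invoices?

Wed Jul 4 2001, Sat Jul 14 2001

Gaps: 4, 5, 6, 7, 8 days — each gap is 1 larger than the previous one.
Next gap: 9 days. Mon Jun 25 2001 + 9 days = Wed Jul 4 2001.
Next gap: 10 days. Wed Jul 4 2001 + 10 days = Sat Jul 14 2001.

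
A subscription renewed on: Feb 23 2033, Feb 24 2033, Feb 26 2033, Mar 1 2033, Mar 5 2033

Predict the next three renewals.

Mar 10 2033, Mar 16 2033, Mar 23 2033

Gaps: 1, 2, 3, 4 days — each gap is 1 larger than the previous one.
Next gap: 5 days. Mar 5 2033 + 5 days = Mar 10 2033.
Next gap: 6 days. Mar 10 2033 + 6 days = Mar 16 2033.
Next gap: 7 days. Mar 16 2033 + 7 days = Mar 23 2033.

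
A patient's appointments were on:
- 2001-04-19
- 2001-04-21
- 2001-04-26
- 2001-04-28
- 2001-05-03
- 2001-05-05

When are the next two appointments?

2001-05-10, 2001-05-12

Every event lands on a Thursday or Saturday (gaps cycle 2, 5, 2, 5, 2).
So the schedule is: every Thursday and Saturday.
Next Thursday: 2001-05-10.
Next Saturday: 2001-05-12.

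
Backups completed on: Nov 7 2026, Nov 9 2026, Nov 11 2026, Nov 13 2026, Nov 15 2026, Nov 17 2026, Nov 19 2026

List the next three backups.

Gaps between consecutive events: 2, 2, 2, 2, 2, 2 days — a constant 2-day interval.
Nov 19 2026 + 2 days = Nov 21 2026.
Nov 21 2026 + 2 days = Nov 23 2026.
Nov 23 2026 + 2 days = Nov 25 2026.

Nov 21 2026, Nov 23 2026, Nov 25 2026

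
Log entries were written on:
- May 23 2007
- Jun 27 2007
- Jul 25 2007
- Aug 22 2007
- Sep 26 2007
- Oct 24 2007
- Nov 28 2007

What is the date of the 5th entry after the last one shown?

Gaps: 35, 28, 28, 35, 28, 35 days — a mix of 28 and 35. Every date is a Wednesday.
Each is the 4th Wednesday of its month.
4th Wednesday of December 2007: Dec 26 2007.
January 2008 — 4th Wednesday is Jan 23 2008.
February 2008 — 4th Wednesday is Feb 27 2008.
4th Wednesday of March 2008: Mar 26 2008.
April 2008 — 4th Wednesday is Apr 23 2008.

Apr 23 2008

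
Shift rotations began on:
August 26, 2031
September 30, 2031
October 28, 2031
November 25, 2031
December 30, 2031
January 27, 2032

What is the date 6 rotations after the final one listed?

July 27, 2032

These are Tuesdays with 35, 28, 28, 35, 28-day gaps.
Each is the final Tuesday of its month — September 30, 2031 is past the 28th, so '4th Tuesday' doesn't fit.
Last Tuesday of February 2032: February 24, 2032.
March 2032 ends with Tuesday March 30, 2032.
April 2032 ends with Tuesday April 27, 2032.
May 2032 ends with Tuesday May 25, 2032.
Last Tuesday of June 2032: June 29, 2032.
Last Tuesday of July 2032: July 27, 2032.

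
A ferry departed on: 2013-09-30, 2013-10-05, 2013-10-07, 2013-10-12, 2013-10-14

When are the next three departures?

The gap pattern 5, 2, 5, 2 repeats every 2 events.
These are the Mondays and Saturdays of each week.
The following Saturday is 2013-10-19.
Next Monday: 2013-10-21.
The following Saturday is 2013-10-26.

2013-10-19, 2013-10-21, 2013-10-26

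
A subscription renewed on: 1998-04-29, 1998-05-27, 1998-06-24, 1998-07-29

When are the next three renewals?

1998-08-26, 1998-09-30, 1998-10-28

These are Wednesdays with 28, 28, 35-day gaps.
Each is the final Wednesday of its month — 1998-04-29 is past the 28th, so '4th Wednesday' doesn't fit.
August 1998 ends with Wednesday 1998-08-26.
Last Wednesday of September 1998: 1998-09-30.
Last Wednesday of October 1998: 1998-10-28.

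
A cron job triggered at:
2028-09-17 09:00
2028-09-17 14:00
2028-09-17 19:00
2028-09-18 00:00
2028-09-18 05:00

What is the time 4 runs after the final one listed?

2028-09-19 01:00

The interval is a steady 5 hours (5, 5, 5, 5).
2028-09-18 05:00 + 5 h = 2028-09-18 10:00.
2028-09-18 10:00 + 5 h = 2028-09-18 15:00.
2028-09-18 15:00 + 5 h = 2028-09-18 20:00.
2028-09-18 20:00 + 5 h = 2028-09-19 01:00.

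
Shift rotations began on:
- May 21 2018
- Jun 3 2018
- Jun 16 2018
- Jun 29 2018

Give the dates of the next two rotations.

Gaps between consecutive events: 13, 13, 13 days — a constant 13-day interval.
Jun 29 2018 + 13 days = Jul 12 2018.
Jul 12 2018 + 13 days = Jul 25 2018.

Jul 12 2018, Jul 25 2018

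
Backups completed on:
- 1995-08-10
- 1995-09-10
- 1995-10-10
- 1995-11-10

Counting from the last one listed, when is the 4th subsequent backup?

1996-03-10

The day-of-month is always 10 (31, 30, 31 days between events).
So this recurs on the 10th of each month.
Next: December 1995 → 1995-12-10.
January 1996: 1996-01-10.
Next: February 1996 → 1996-02-10.
Next: March 1996 → 1996-03-10.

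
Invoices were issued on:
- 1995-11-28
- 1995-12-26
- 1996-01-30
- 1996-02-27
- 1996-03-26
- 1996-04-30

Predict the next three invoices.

1996-05-28, 1996-06-25, 1996-07-30

All Tuesdays; the gaps (28, 35, 28, 28, 35) vary with month length.
This is the last Tuesday of each month.
Last Tuesday of May 1996: 1996-05-28.
Last Tuesday of June 1996: 1996-06-25.
July 1996 ends with Tuesday 1996-07-30.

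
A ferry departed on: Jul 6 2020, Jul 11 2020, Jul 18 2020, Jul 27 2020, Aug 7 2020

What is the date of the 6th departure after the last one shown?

Gaps: 5, 7, 9, 11 days — each gap is 2 larger than the previous one.
Next gap: 13 days. Aug 7 2020 + 13 days = Aug 20 2020.
Next gap: 15 days. Aug 20 2020 + 15 days = Sep 4 2020.
Next gap: 17 days. Sep 4 2020 + 17 days = Sep 21 2020.
Next gap: 19 days. Sep 21 2020 + 19 days = Oct 10 2020.
Next gap: 21 days. Oct 10 2020 + 21 days = Oct 31 2020.
Next gap: 23 days. Oct 31 2020 + 23 days = Nov 23 2020.

Nov 23 2020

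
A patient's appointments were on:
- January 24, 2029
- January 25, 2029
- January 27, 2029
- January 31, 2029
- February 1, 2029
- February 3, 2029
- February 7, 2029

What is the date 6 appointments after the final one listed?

February 21, 2029

Every event lands on a Wednesday or Thursday or Saturday (gaps cycle 1, 2, 4, 1, 2, 4).
So the schedule is: every Wednesday, Thursday and Saturday.
The following Thursday is February 8, 2029.
The following Saturday is February 10, 2029.
The following Wednesday is February 14, 2029.
The following Thursday is February 15, 2029.
The following Saturday is February 17, 2029.
Next Wednesday: February 21, 2029.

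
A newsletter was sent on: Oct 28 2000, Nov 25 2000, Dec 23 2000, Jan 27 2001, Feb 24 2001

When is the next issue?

All dates are Saturdays, 28, 28, 35, 28 days apart.
Specifically, the 4th Saturday of each month.
March 2001 — 4th Saturday is Mar 24 2001.

Mar 24 2001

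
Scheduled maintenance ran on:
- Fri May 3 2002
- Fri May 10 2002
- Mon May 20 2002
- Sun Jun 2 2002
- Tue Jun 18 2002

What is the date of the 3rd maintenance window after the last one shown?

Fri Aug 23 2002

Intervals are 7, 10, 13, 16 days — an arithmetic progression with common difference 3.
Next gap: 19 days. Tue Jun 18 2002 + 19 days = Sun Jul 7 2002.
Next gap: 22 days. Sun Jul 7 2002 + 22 days = Mon Jul 29 2002.
Next gap: 25 days. Mon Jul 29 2002 + 25 days = Fri Aug 23 2002.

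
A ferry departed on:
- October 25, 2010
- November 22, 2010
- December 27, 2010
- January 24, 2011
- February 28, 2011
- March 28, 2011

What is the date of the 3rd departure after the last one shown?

Gaps: 28, 35, 28, 35, 28 days — a mix of 28 and 35. Every date is a Monday.
Each is the 4th Monday of its month.
April 2011 — 4th Monday is April 25, 2011.
May 2011 — 4th Monday is May 23, 2011.
4th Monday of June 2011: June 27, 2011.

June 27, 2011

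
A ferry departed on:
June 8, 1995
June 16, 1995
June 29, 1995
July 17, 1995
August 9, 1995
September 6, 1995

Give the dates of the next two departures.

October 9, 1995; November 16, 1995

The spacing grows by 5 each time: 8, 13, 18, 23, 28 days.
Next gap: 33 days. September 6, 1995 + 33 days = October 9, 1995.
Next gap: 38 days. October 9, 1995 + 38 days = November 16, 1995.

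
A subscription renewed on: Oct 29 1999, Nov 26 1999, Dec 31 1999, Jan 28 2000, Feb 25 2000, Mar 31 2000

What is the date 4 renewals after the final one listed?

These are Fridays with 28, 35, 28, 28, 35-day gaps.
Each is the final Friday of its month — Oct 29 1999 is past the 28th, so '4th Friday' doesn't fit.
April 2000 ends with Friday Apr 28 2000.
Last Friday of May 2000: May 26 2000.
June 2000 ends with Friday Jun 30 2000.
Last Friday of July 2000: Jul 28 2000.

Jul 28 2000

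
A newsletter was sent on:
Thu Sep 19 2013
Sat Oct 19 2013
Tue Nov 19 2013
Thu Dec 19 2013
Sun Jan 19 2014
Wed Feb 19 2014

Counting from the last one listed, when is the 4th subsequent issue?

Thu Jun 19 2014

The day-of-month is always 19 (30, 31, 30, 31, 31 days between events).
So this recurs on the 19th of each month.
Next: March 2014 → Wed Mar 19 2014.
Next: April 2014 → Sat Apr 19 2014.
May 2014: Mon May 19 2014.
Next: June 2014 → Thu Jun 19 2014.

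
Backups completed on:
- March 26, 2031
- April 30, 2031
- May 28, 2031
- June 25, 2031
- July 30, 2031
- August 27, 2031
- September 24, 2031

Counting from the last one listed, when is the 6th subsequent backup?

These are Wednesdays with 35, 28, 28, 35, 28, 28-day gaps.
Each is the final Wednesday of its month — April 30, 2031 is past the 28th, so '4th Wednesday' doesn't fit.
October 2031 ends with Wednesday October 29, 2031.
November 2031 ends with Wednesday November 26, 2031.
Last Wednesday of December 2031: December 31, 2031.
Last Wednesday of January 2032: January 28, 2032.
February 2032 ends with Wednesday February 25, 2032.
March 2032 ends with Wednesday March 31, 2032.

March 31, 2032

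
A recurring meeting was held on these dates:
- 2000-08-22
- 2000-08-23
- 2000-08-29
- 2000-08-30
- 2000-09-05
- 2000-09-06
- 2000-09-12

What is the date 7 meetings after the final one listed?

Every event lands on a Tuesday or Wednesday (gaps cycle 1, 6, 1, 6, 1, 6).
So the schedule is: every Tuesday and Wednesday.
Next Wednesday: 2000-09-13.
The following Tuesday is 2000-09-19.
The following Wednesday is 2000-09-20.
Next Tuesday: 2000-09-26.
The following Wednesday is 2000-09-27.
Next Tuesday: 2000-10-03.
Next Wednesday: 2000-10-04.

2000-10-04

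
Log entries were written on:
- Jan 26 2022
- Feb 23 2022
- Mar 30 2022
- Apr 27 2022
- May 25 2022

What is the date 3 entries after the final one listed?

These are Wednesdays with 28, 35, 28, 28-day gaps.
Each is the final Wednesday of its month — Mar 30 2022 is past the 28th, so '4th Wednesday' doesn't fit.
June 2022 ends with Wednesday Jun 29 2022.
July 2022 ends with Wednesday Jul 27 2022.
August 2022 ends with Wednesday Aug 31 2022.

Aug 31 2022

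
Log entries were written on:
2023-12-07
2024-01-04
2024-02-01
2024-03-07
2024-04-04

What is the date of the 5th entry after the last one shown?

2024-09-05

These are Thursdays at 28- or 35-day spacing (28, 28, 35, 28).
The pattern: 1st Thursday of the month.
1st Thursday of May 2024: 2024-05-02.
1st Thursday of June 2024: 2024-06-06.
1st Thursday of July 2024: 2024-07-04.
1st Thursday of August 2024: 2024-08-01.
1st Thursday of September 2024: 2024-09-05.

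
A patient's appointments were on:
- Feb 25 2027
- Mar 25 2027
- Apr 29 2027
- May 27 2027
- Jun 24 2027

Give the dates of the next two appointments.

Jul 29 2027, Aug 26 2027

These are Thursdays with 28, 35, 28, 28-day gaps.
Each is the final Thursday of its month — Apr 29 2027 is past the 28th, so '4th Thursday' doesn't fit.
Last Thursday of July 2027: Jul 29 2027.
August 2027 ends with Thursday Aug 26 2027.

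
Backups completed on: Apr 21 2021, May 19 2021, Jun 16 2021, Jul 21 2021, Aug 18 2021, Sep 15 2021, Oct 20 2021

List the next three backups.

Nov 17 2021, Dec 15 2021, Jan 19 2022

Gaps: 28, 28, 35, 28, 28, 35 days — a mix of 28 and 35. Every date is a Wednesday.
Each is the 3rd Wednesday of its month.
November 2021 — 3rd Wednesday is Nov 17 2021.
3rd Wednesday of December 2021: Dec 15 2021.
3rd Wednesday of January 2022: Jan 19 2022.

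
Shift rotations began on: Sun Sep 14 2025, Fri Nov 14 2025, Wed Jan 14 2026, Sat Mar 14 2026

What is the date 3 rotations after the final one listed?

Mon Sep 14 2026

Gaps: 61, 61, 59 days — not constant. Every event is on the 14th of the month.
Pattern: the 14th of every 2 months.
Next: May 2026 → Thu May 14 2026.
July 2026: Tue Jul 14 2026.
September 2026: Mon Sep 14 2026.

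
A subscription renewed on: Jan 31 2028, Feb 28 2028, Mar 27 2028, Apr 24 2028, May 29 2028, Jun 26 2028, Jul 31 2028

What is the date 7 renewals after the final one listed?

Feb 26 2029

All Mondays; the gaps (28, 28, 28, 35, 28, 35) vary with month length.
This is the last Monday of each month.
Last Monday of August 2028: Aug 28 2028.
Last Monday of September 2028: Sep 25 2028.
Last Monday of October 2028: Oct 30 2028.
November 2028 ends with Monday Nov 27 2028.
December 2028 ends with Monday Dec 25 2028.
January 2029 ends with Monday Jan 29 2029.
Last Monday of February 2029: Feb 26 2029.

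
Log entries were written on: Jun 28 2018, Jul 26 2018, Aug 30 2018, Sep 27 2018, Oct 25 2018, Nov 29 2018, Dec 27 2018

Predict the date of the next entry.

Every date is a Thursday; gaps 28, 35, 28, 28, 35, 28 days.
Each is the last Thursday of its month (at least one falls on the 29th or later, ruling out '4th Thursday').
January 2019 ends with Thursday Jan 31 2019.

Jan 31 2019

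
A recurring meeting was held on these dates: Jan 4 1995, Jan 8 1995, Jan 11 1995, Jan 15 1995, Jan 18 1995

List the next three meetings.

Jan 22 1995, Jan 25 1995, Jan 29 1995

Every event lands on a Wednesday or Sunday (gaps cycle 4, 3, 4, 3).
So the schedule is: every Wednesday and Sunday.
Next Sunday: Jan 22 1995.
The following Wednesday is Jan 25 1995.
Next Sunday: Jan 29 1995.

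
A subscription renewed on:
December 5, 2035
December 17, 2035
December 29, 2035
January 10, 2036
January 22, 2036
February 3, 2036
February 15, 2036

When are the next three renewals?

February 27, 2036; March 10, 2036; March 22, 2036

Every event comes 12 days after the last (12, 12, 12, 12, 12, 12).
February 15, 2036 + 12 days = February 27, 2036.
February 27, 2036 + 12 days = March 10, 2036.
March 10, 2036 + 12 days = March 22, 2036.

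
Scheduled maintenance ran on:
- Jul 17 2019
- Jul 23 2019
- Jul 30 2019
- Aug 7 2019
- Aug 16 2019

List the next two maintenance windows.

Intervals are 6, 7, 8, 9 days — an arithmetic progression with common difference 1.
Next gap: 10 days. Aug 16 2019 + 10 days = Aug 26 2019.
Next gap: 11 days. Aug 26 2019 + 11 days = Sep 6 2019.

Aug 26 2019, Sep 6 2019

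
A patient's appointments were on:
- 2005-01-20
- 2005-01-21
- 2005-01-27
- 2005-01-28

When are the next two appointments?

The gap pattern 1, 6, 1 repeats every 2 events.
These are the Thursdays and Fridays of each week.
Next Thursday: 2005-02-03.
The following Friday is 2005-02-04.

2005-02-03, 2005-02-04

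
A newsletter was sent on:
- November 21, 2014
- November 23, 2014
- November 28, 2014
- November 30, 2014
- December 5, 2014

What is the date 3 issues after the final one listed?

Every event lands on a Friday or Sunday (gaps cycle 2, 5, 2, 5).
So the schedule is: every Friday and Sunday.
Next Sunday: December 7, 2014.
The following Friday is December 12, 2014.
The following Sunday is December 14, 2014.

December 14, 2014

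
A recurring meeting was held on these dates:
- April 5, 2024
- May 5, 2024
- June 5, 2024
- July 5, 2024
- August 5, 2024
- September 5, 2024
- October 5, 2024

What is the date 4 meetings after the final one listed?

Gaps: 30, 31, 30, 31, 31, 30 days — not constant. Every event is on the 5th of the month.
Pattern: the 5th of each month.
Next: November 2024 → November 5, 2024.
Next: December 2024 → December 5, 2024.
January 2025: January 5, 2025.
February 2025: February 5, 2025.

February 5, 2025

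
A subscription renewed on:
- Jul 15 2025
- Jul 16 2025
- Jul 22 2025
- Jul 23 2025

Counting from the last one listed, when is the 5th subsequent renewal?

The gap pattern 1, 6, 1 repeats every 2 events.
These are the Tuesdays and Wednesdays of each week.
The following Tuesday is Jul 29 2025.
The following Wednesday is Jul 30 2025.
Next Tuesday: Aug 5 2025.
Next Wednesday: Aug 6 2025.
The following Tuesday is Aug 12 2025.

Aug 12 2025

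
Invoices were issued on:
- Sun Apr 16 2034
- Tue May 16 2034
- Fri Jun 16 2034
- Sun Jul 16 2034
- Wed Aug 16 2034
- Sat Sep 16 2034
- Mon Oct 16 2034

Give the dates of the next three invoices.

Each date is the 16th; the gaps (30, 31, 30, 31, 31, 30) track the month lengths.
The rule is the 16th of each month.
Next: November 2034 → Thu Nov 16 2034.
Next: December 2034 → Sat Dec 16 2034.
January 2035: Tue Jan 16 2035.

Thu Nov 16 2034, Sat Dec 16 2034, Tue Jan 16 2035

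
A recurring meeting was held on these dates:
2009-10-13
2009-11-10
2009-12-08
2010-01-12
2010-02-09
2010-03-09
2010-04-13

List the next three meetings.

2010-05-11, 2010-06-08, 2010-07-13

All dates are Tuesdays, 28, 28, 35, 28, 28, 35 days apart.
Specifically, the 2nd Tuesday of each month.
May 2010 — 2nd Tuesday is 2010-05-11.
2nd Tuesday of June 2010: 2010-06-08.
2nd Tuesday of July 2010: 2010-07-13.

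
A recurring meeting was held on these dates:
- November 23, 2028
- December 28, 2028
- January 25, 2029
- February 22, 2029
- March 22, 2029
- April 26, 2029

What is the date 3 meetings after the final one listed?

July 26, 2029

Gaps: 35, 28, 28, 28, 35 days — a mix of 28 and 35. Every date is a Thursday.
Each is the 4th Thursday of its month.
May 2029 — 4th Thursday is May 24, 2029.
4th Thursday of June 2029: June 28, 2029.
4th Thursday of July 2029: July 26, 2029.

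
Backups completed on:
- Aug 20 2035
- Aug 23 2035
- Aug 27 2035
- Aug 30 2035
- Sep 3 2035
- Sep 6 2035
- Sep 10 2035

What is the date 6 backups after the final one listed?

Every event lands on a Monday or Thursday (gaps cycle 3, 4, 3, 4, 3, 4).
So the schedule is: every Monday and Thursday.
The following Thursday is Sep 13 2035.
Next Monday: Sep 17 2035.
Next Thursday: Sep 20 2035.
The following Monday is Sep 24 2035.
The following Thursday is Sep 27 2035.
The following Monday is Oct 1 2035.

Oct 1 2035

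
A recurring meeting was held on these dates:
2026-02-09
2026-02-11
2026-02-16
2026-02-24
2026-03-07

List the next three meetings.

2026-03-21, 2026-04-07, 2026-04-27

Gaps: 2, 5, 8, 11 days — each gap is 3 larger than the previous one.
Next gap: 14 days. 2026-03-07 + 14 days = 2026-03-21.
Next gap: 17 days. 2026-03-21 + 17 days = 2026-04-07.
Next gap: 20 days. 2026-04-07 + 20 days = 2026-04-27.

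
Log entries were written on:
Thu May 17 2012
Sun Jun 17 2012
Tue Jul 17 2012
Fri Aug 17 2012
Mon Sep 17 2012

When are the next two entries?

The day-of-month is always 17 (31, 30, 31, 31 days between events).
So this recurs on the 17th of each month.
Next: October 2012 → Wed Oct 17 2012.
November 2012: Sat Nov 17 2012.

Wed Oct 17 2012, Sat Nov 17 2012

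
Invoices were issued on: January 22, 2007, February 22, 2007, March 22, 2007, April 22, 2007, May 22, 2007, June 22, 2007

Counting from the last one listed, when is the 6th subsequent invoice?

December 22, 2007

Gaps: 31, 28, 31, 30, 31 days — not constant. Every event is on the 22nd of the month.
Pattern: the 22nd of each month.
Next: July 2007 → July 22, 2007.
August 2007: August 22, 2007.
Next: September 2007 → September 22, 2007.
Next: October 2007 → October 22, 2007.
Next: November 2007 → November 22, 2007.
December 2007: December 22, 2007.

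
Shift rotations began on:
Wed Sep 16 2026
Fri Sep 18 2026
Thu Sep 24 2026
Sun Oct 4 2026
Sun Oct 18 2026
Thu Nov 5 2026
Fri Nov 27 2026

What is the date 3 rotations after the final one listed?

Intervals are 2, 6, 10, 14, 18, 22 days — an arithmetic progression with common difference 4.
Next gap: 26 days. Fri Nov 27 2026 + 26 days = Wed Dec 23 2026.
Next gap: 30 days. Wed Dec 23 2026 + 30 days = Fri Jan 22 2027.
Next gap: 34 days. Fri Jan 22 2027 + 34 days = Thu Feb 25 2027.

Thu Feb 25 2027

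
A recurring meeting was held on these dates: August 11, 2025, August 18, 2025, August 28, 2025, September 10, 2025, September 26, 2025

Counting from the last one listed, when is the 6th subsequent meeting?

Gaps: 7, 10, 13, 16 days — each gap is 3 larger than the previous one.
Next gap: 19 days. September 26, 2025 + 19 days = October 15, 2025.
Next gap: 22 days. October 15, 2025 + 22 days = November 6, 2025.
Next gap: 25 days. November 6, 2025 + 25 days = December 1, 2025.
Next gap: 28 days. December 1, 2025 + 28 days = December 29, 2025.
Next gap: 31 days. December 29, 2025 + 31 days = January 29, 2026.
Next gap: 34 days. January 29, 2026 + 34 days = March 4, 2026.

March 4, 2026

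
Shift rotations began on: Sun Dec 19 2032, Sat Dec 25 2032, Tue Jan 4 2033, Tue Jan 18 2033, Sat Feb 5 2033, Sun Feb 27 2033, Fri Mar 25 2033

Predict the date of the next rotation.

Intervals are 6, 10, 14, 18, 22, 26 days — an arithmetic progression with common difference 4.
Next gap: 30 days. Fri Mar 25 2033 + 30 days = Sun Apr 24 2033.

Sun Apr 24 2033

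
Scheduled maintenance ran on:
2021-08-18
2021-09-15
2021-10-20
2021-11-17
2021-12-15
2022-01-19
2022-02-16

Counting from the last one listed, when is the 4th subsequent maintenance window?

2022-06-15

Gaps: 28, 35, 28, 28, 35, 28 days — a mix of 28 and 35. Every date is a Wednesday.
Each is the 3rd Wednesday of its month.
3rd Wednesday of March 2022: 2022-03-16.
3rd Wednesday of April 2022: 2022-04-20.
3rd Wednesday of May 2022: 2022-05-18.
June 2022 — 3rd Wednesday is 2022-06-15.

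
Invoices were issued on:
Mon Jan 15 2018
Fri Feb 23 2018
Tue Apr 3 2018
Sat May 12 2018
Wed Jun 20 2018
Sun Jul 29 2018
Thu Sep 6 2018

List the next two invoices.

Every event comes 39 days after the last (39, 39, 39, 39, 39, 39).
Thu Sep 6 2018 + 39 days = Mon Oct 15 2018.
Mon Oct 15 2018 + 39 days = Fri Nov 23 2018.

Mon Oct 15 2018, Fri Nov 23 2018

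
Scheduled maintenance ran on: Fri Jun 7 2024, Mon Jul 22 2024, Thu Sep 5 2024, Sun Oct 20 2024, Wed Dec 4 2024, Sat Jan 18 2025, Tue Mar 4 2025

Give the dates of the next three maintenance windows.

The spacing is 45, 45, 45, 45, 45, 45 days — always 45 days.
Tue Mar 4 2025 + 45 days = Fri Apr 18 2025.
Fri Apr 18 2025 + 45 days = Mon Jun 2 2025.
Mon Jun 2 2025 + 45 days = Thu Jul 17 2025.

Fri Apr 18 2025, Mon Jun 2 2025, Thu Jul 17 2025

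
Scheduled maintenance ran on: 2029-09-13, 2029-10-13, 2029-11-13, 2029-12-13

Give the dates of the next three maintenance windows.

2030-01-13, 2030-02-13, 2030-03-13

Each date is the 13th; the gaps (30, 31, 30) track the month lengths.
The rule is the 13th of each month.
January 2030: 2030-01-13.
Next: February 2030 → 2030-02-13.
March 2030: 2030-03-13.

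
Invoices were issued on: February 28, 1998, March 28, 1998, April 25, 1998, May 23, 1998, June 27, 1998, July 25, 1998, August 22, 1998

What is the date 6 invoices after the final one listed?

All dates are Saturdays, 28, 28, 28, 35, 28, 28 days apart.
Specifically, the 4th Saturday of each month.
4th Saturday of September 1998: September 26, 1998.
October 1998 — 4th Saturday is October 24, 1998.
November 1998 — 4th Saturday is November 28, 1998.
4th Saturday of December 1998: December 26, 1998.
4th Saturday of January 1999: January 23, 1999.
February 1999 — 4th Saturday is February 27, 1999.

February 27, 1999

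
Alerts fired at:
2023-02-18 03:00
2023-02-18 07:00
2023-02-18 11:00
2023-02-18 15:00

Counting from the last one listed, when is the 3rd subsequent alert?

Gaps: 4, 4, 4 hours — each event is 4 hours after the previous one.
2023-02-18 15:00 + 4 h = 2023-02-18 19:00.
2023-02-18 19:00 + 4 h = 2023-02-18 23:00.
2023-02-18 23:00 + 4 h = 2023-02-19 03:00.

2023-02-19 03:00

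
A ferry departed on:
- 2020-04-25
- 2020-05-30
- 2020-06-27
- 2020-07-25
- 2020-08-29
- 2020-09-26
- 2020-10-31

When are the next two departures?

These are Saturdays with 35, 28, 28, 35, 28, 35-day gaps.
Each is the final Saturday of its month — 2020-05-30 is past the 28th, so '4th Saturday' doesn't fit.
Last Saturday of November 2020: 2020-11-28.
Last Saturday of December 2020: 2020-12-26.

2020-11-28, 2020-12-26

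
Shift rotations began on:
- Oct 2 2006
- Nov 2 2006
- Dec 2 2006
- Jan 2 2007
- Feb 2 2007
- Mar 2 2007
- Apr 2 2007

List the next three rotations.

May 2 2007, Jun 2 2007, Jul 2 2007

The day-of-month is always 2 (31, 30, 31, 31, 28, 31 days between events).
So this recurs on the 2nd of each month.
Next: May 2007 → May 2 2007.
Next: June 2007 → Jun 2 2007.
July 2007: Jul 2 2007.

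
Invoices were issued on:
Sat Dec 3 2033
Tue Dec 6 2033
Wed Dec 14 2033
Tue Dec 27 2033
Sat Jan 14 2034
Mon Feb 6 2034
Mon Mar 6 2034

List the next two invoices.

Sat Apr 8 2034, Tue May 16 2034

Intervals are 3, 8, 13, 18, 23, 28 days — an arithmetic progression with common difference 5.
Next gap: 33 days. Mon Mar 6 2034 + 33 days = Sat Apr 8 2034.
Next gap: 38 days. Sat Apr 8 2034 + 38 days = Tue May 16 2034.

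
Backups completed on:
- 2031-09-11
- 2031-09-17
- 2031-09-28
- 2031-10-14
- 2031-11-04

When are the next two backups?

Gaps: 6, 11, 16, 21 days — each gap is 5 larger than the previous one.
Next gap: 26 days. 2031-11-04 + 26 days = 2031-11-30.
Next gap: 31 days. 2031-11-30 + 31 days = 2031-12-31.

2031-11-30, 2031-12-31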